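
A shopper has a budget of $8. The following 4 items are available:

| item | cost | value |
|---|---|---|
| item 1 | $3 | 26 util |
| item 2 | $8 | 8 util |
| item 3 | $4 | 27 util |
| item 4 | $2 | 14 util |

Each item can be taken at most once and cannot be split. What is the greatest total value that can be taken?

Check high-value combinations within $8:
- item 1+item 3: cost 3+4=7, value 26+27=53
- item 3+item 4: cost 4+2=6, value 27+14=41
- item 1+item 4: cost 3+2=5, value 26+14=40
- item 3: cost 4, value 27
- item 1: cost 3, value 26
Best: 53 util.

53 util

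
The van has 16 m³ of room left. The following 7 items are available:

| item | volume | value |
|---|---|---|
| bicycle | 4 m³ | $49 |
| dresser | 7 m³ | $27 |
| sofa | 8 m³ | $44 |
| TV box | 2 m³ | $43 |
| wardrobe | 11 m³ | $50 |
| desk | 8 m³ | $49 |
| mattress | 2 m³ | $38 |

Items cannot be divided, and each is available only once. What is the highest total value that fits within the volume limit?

$179

Check high-value combinations within 16 m³:
- bicycle+TV box+desk+mattress: volume 4+2+8+2=16, value 49+43+49+38=179
- bicycle+sofa+TV box+mattress: volume 4+8+2+2=16, value 49+44+43+38=174
- bicycle+dresser+TV box+mattress: volume 4+7+2+2=15, value 49+27+43+38=157
- bicycle+TV box+desk: volume 4+2+8=14, value 49+43+49=141
- bicycle+sofa+TV box: volume 4+8+2=14, value 49+44+43=136
Best: $179.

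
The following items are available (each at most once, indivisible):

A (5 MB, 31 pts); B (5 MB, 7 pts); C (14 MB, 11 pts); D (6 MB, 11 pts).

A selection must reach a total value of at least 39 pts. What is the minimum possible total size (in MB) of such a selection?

Subsets with value ≥ 39, sorted by total size:
- A+D: size 11, value 42
- A+B+D: size 16, value 49
- A+C: size 19, value 42
- A+B+C: size 24, value 49
Minimum size: 11 MB.

11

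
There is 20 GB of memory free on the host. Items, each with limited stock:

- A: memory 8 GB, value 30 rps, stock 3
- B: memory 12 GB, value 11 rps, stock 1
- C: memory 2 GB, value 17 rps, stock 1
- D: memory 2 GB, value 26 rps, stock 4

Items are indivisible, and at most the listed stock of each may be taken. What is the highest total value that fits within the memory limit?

Best selections within memory 20 and stock limits:
- 1×A + 1×C + 4×D: memory 18, value 151
- 1×A + 4×D: memory 16, value 134
- 1×A + 1×C + 3×D: memory 16, value 125
Best: 151 rps.

151 rps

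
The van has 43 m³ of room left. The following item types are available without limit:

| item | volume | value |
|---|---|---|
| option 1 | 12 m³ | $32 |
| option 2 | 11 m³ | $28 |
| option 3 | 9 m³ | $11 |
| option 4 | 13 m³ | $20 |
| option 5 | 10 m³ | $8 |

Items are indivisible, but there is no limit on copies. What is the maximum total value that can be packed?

Best value-per-unit is option 1 at 32/12; filling with it alone gives 3×32 = 96.
Optimal mix: 1×option 1 + 2×option 2 + 1×option 3 → volume 43, value 99.

$99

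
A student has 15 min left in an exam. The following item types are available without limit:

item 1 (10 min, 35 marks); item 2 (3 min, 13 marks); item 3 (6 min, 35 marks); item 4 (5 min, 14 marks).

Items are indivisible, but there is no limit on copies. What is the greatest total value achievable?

Best value-per-unit is item 3 at 35/6; filling with it alone gives 2×35 = 70.
Optimal mix: 1×item 2 + 2×item 3 → time 15, value 83.

83 marks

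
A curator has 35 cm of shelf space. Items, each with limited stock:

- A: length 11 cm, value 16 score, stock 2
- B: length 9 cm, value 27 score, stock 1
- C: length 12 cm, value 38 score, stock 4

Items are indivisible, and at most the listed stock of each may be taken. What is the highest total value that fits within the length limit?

103 score

Best selections within length 35 and stock limits:
- 1×B + 2×C: length 33, value 103
- 1×A + 2×C: length 35, value 92
- 1×A + 1×B + 1×C: length 32, value 81
- 2×C: length 24, value 76
Best: 103 score.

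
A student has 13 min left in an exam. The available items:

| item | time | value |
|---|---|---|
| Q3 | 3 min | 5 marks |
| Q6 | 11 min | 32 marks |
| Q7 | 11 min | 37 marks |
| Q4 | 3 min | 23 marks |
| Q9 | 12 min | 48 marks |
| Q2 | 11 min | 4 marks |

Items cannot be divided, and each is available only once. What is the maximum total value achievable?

48 marks

Check high-value combinations within 13 min:
- Q9: time 12, value 48
- Q7: time 11, value 37
- Q6: time 11, value 32
- Q3+Q4: time 3+3=6, value 5+23=28
Best: 48 marks.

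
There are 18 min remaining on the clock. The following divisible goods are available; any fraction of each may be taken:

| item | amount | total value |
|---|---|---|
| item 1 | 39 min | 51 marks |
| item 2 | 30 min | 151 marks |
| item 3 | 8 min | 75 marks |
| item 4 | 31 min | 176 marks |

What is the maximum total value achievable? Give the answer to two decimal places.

131.77

Take in order of value per unit:
- item 3 (75/8 per unit): all 8 → value 75, running total 75.00
- item 4 (176/31 per unit): 10 of 31 → value 10×176/31 = 56.7742, running total 131.77
Total 131.77.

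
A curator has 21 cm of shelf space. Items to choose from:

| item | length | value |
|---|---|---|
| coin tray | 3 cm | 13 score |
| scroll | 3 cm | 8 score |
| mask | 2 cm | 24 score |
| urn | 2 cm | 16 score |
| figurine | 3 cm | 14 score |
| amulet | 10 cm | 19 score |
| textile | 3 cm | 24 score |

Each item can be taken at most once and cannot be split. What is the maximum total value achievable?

Check high-value combinations within 21 cm:
- coin tray+scroll+mask+urn+figurine+textile: length 3+3+2+2+3+3=16, value 13+8+24+16+14+24=99
- mask+urn+figurine+amulet+textile: length 2+2+3+10+3=20, value 24+16+14+19+24=97
- coin tray+mask+urn+amulet+textile: length 3+2+2+10+3=20, value 13+24+16+19+24=96
Best: 99 score.

99 score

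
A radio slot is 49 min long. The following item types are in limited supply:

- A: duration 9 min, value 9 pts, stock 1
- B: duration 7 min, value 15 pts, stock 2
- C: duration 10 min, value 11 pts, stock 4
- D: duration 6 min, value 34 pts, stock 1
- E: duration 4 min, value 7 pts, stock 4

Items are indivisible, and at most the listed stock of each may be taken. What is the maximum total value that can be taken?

103 pts

Top feasible selections:
- 2×B + 1×C + 1×D + 4×E: duration 46, value 103
- 1×A + 2×B + 1×D + 4×E: duration 45, value 101
Best: 103 pts.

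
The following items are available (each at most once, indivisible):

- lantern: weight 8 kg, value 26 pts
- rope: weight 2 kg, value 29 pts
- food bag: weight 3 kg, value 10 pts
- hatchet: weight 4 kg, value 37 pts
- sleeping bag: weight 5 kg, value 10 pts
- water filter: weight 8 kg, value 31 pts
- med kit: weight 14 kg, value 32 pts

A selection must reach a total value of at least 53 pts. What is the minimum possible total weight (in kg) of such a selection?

6

Subsets with value ≥ 53, sorted by total weight:
- rope+hatchet: weight 6, value 66
- rope+food bag+hatchet: weight 9, value 76
- rope+water filter: weight 10, value 60
Minimum weight: 6 kg.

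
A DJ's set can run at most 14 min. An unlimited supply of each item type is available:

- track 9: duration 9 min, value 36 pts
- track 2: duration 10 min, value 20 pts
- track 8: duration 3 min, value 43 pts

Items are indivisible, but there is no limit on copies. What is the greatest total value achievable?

172 pts

Best value-per-unit is track 8 at 43/3, and filling with it alone uses duration 4×3=12. No mix of the others beats 4×43 = 172.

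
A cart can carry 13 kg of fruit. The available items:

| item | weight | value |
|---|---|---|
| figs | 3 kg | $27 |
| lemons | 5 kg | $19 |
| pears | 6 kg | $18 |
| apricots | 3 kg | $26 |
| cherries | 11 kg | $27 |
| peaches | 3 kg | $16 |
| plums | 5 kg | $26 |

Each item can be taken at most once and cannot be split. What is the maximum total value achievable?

$79

Check high-value combinations within 13 kg:
- figs+apricots+plums: weight 3+3+5=11, value 27+26+26=79
- figs+lemons+apricots: weight 3+5+3=11, value 27+19+26=72
- figs+lemons+plums: weight 3+5+5=13, value 27+19+26=72
Best: $79.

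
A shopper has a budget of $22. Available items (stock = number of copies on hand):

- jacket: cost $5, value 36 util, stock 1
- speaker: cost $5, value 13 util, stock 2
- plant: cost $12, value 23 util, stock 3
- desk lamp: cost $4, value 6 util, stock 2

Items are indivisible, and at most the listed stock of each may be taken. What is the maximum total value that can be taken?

Top feasible selections:
- 1×jacket + 1×speaker + 1×plant: cost 22, value 72
- 1×jacket + 2×speaker + 1×desk lamp: cost 19, value 68
Best: 72 util.

72 util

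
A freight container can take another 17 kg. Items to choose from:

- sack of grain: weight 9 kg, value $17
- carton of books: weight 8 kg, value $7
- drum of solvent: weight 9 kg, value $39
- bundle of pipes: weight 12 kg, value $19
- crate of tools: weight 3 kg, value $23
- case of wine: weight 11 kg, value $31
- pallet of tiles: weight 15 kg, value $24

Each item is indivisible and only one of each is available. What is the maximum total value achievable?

$62

This is a 0/1 knapsack; check combinations near the capacity.
- drum of solvent+crate of tools: weight 9+3=12, value 39+23=62
- crate of tools+case of wine: weight 3+11=14, value 23+31=54
- carton of books+drum of solvent: weight 8+9=17, value 7+39=46
- bundle of pipes+crate of tools: weight 12+3=15, value 19+23=42
- sack of grain+crate of tools: weight 9+3=12, value 17+23=40
Best: $62.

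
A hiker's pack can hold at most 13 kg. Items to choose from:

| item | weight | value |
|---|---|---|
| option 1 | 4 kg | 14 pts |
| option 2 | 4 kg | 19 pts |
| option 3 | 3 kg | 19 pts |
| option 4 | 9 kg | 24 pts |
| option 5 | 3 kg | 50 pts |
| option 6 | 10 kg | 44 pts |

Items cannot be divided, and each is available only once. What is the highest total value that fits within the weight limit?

This is a 0/1 knapsack; check combinations near the capacity.
- option 5+option 6: weight 3+10=13, value 50+44=94
- option 2+option 3+option 5: weight 4+3+3=10, value 19+19+50=88
- option 1+option 3+option 5: weight 4+3+3=10, value 14+19+50=83
- option 1+option 2+option 5: weight 4+4+3=11, value 14+19+50=83
- option 4+option 5: weight 9+3=12, value 24+50=74
Best: 94 pts.

94 pts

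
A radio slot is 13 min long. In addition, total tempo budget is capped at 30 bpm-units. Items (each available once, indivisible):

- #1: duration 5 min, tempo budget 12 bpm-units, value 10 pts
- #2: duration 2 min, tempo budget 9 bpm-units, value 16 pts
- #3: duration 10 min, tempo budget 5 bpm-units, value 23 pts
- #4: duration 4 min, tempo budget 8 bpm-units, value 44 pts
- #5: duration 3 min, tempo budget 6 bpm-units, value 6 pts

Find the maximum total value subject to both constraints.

Feasible sets respecting both limits:
- #1+#2+#4: duration 11, tempo budget 29, value 70
- #2+#4+#5: duration 9, tempo budget 23, value 66
- #2+#4: duration 6, tempo budget 17, value 60
Best: 70 pts.

70 pts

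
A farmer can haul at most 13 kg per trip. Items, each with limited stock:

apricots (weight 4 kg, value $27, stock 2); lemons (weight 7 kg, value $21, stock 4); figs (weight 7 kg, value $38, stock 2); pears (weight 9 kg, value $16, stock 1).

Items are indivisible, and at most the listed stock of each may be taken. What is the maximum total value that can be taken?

Top feasible selections:
- 1×apricots + 1×figs: weight 11, value 65
- 2×apricots: weight 8, value 54
Best: $65.

$65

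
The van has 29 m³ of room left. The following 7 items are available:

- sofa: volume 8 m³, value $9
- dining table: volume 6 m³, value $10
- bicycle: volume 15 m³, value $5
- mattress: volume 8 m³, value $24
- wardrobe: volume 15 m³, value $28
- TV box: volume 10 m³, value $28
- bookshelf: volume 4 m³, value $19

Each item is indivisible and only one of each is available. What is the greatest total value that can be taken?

$81

Check high-value combinations within 29 m³:
- dining table+mattress+TV box+bookshelf: volume 6+8+10+4=28, value 10+24+28+19=81
- wardrobe+TV box+bookshelf: volume 15+10+4=29, value 28+28+19=75
- mattress+TV box+bookshelf: volume 8+10+4=22, value 24+28+19=71
- mattress+wardrobe+bookshelf: volume 8+15+4=27, value 24+28+19=71
- sofa+dining table+TV box+bookshelf: volume 8+6+10+4=28, value 9+10+28+19=66
Best: $81.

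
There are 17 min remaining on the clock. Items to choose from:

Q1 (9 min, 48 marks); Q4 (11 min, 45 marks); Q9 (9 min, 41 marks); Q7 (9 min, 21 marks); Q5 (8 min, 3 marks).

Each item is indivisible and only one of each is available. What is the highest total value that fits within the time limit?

51 marks

Check high-value combinations within 17 min:
- Q1+Q5: time 9+8=17, value 48+3=51
- Q1: time 9, value 48
- Q4: time 11, value 45
Best: 51 marks.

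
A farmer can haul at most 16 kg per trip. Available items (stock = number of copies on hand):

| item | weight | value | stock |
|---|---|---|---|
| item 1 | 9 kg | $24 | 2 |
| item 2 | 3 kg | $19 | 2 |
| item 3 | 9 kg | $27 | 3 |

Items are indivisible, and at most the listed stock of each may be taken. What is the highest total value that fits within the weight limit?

$65

Best selections within weight 16 and stock limits:
- 2×item 2 + 1×item 3: weight 15, value 65
- 1×item 1 + 2×item 2: weight 15, value 62
- 1×item 2 + 1×item 3: weight 12, value 46
Best: $65.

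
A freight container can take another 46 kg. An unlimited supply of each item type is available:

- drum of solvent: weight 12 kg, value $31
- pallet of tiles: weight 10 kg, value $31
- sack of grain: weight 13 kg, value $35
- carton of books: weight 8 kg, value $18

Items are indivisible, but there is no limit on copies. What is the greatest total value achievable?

$132

Best value-per-unit is pallet of tiles at 31/10; filling with it alone gives 4×31 = 124.
Optimal mix: 2×pallet of tiles + 2×sack of grain → weight 46, value 132.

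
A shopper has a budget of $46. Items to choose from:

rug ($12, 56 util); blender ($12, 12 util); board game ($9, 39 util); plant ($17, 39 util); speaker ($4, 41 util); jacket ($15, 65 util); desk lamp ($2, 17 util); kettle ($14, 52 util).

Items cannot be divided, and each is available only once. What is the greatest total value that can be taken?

This is a 0/1 knapsack; check combinations near the capacity.
- rug+board game+speaker+jacket+desk lamp: cost 12+9+4+15+2=42, value 56+39+41+65+17=218
- board game+speaker+jacket+desk lamp+kettle: cost 9+4+15+2+14=44, value 39+41+65+17+52=214
- rug+speaker+jacket+kettle: cost 12+4+15+14=45, value 56+41+65+52=214
- rug+board game+speaker+desk lamp+kettle: cost 12+9+4+2+14=41, value 56+39+41+17+52=205
- rug+board game+speaker+jacket: cost 12+9+4+15=40, value 56+39+41+65=201
Best: 218 util.

218 util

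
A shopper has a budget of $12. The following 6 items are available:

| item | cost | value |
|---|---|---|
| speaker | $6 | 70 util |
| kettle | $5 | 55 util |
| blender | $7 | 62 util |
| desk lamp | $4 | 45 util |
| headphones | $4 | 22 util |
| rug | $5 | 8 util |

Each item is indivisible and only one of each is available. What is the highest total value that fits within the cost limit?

Check high-value combinations within $12:
- speaker+kettle: cost 6+5=11, value 70+55=125
- kettle+blender: cost 5+7=12, value 55+62=117
- speaker+desk lamp: cost 6+4=10, value 70+45=115
Best: 125 util.

125 util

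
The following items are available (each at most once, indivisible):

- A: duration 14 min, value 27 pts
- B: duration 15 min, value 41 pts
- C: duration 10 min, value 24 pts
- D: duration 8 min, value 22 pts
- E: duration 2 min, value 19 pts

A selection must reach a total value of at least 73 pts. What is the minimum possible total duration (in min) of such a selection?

25

Subsets with value ≥ 73, sorted by total duration:
- B+D+E: duration 25, value 82
- B+C+E: duration 27, value 84
Minimum duration: 25 min.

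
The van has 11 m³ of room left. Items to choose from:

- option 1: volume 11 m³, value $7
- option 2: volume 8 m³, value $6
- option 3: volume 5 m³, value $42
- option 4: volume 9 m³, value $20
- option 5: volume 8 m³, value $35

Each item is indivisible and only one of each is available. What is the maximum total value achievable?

This is a 0/1 knapsack; check combinations near the capacity.
- option 3: volume 5, value 42
- option 5: volume 8, value 35
- option 4: volume 9, value 20
Best: $42.

$42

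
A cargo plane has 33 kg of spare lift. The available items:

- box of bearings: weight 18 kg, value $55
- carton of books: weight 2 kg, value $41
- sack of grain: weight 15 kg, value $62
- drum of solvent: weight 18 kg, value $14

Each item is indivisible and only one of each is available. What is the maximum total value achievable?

Check high-value combinations within 33 kg:
- box of bearings+sack of grain: weight 18+15=33, value 55+62=117
- carton of books+sack of grain: weight 2+15=17, value 41+62=103
- box of bearings+carton of books: weight 18+2=20, value 55+41=96
Best: $117.

$117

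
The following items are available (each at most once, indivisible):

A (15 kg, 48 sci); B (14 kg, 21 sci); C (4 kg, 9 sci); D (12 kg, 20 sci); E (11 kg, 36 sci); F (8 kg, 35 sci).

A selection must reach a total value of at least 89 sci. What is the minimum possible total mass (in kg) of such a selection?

27

Subsets with value ≥ 89, sorted by total mass:
- A+C+F: mass 27, value 92
- A+C+E: mass 30, value 93
- D+E+F: mass 31, value 91
- B+E+F: mass 33, value 92
Minimum mass: 27 kg.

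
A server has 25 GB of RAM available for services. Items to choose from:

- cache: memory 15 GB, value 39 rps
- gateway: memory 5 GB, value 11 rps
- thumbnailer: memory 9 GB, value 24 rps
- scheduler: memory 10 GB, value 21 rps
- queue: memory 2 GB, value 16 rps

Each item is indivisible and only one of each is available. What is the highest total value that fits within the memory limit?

Check high-value combinations within 25 GB:
- cache+gateway+queue: memory 15+5+2=22, value 39+11+16=66
- cache+thumbnailer: memory 15+9=24, value 39+24=63
- thumbnailer+scheduler+queue: memory 9+10+2=21, value 24+21+16=61
- cache+scheduler: memory 15+10=25, value 39+21=60
Best: 66 rps.

66 rps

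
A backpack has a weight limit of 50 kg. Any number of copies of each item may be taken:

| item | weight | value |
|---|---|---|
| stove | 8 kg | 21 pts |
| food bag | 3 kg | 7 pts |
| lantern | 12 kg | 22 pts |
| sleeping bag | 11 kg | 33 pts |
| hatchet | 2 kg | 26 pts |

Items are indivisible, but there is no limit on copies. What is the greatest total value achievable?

Best value-per-unit is hatchet at 26/2, and filling with it alone uses weight 25×2=50. No mix of the others beats 25×26 = 650.

650 pts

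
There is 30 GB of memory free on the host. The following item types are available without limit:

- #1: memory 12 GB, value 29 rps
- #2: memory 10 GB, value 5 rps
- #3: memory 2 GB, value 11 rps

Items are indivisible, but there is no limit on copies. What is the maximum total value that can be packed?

Best value-per-unit is #3 at 11/2, and filling with it alone uses memory 15×2=30. No mix of the others beats 15×11 = 165.

165 rps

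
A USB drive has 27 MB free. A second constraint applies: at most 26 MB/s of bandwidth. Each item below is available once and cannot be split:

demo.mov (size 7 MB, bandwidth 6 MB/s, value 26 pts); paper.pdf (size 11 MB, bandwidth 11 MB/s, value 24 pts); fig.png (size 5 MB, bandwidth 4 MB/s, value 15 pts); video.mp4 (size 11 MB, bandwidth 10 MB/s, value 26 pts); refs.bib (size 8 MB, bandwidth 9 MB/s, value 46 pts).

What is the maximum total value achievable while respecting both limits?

98 pts

Feasible sets respecting both limits:
- demo.mov+video.mp4+refs.bib: size 26, bandwidth 25, value 98
- demo.mov+paper.pdf+refs.bib: size 26, bandwidth 26, value 96
- demo.mov+fig.png+refs.bib: size 20, bandwidth 19, value 87
Best: 98 pts.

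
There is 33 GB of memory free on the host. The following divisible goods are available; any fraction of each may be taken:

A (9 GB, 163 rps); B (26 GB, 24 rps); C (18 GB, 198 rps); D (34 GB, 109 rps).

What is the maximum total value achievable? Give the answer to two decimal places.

380.24

Take in order of value per unit:
- A (163/9 per unit): all 9 → value 163, running total 163.00
- C (198/18 per unit): all 18 → value 198, running total 361.00
- D (109/34 per unit): 6 of 34 → value 6×109/34 = 19.2353, running total 380.24
Total 380.24.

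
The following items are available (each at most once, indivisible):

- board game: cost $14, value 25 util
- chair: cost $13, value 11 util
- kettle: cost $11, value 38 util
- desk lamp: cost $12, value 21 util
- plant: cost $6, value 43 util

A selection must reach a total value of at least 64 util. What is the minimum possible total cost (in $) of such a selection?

Subsets with value ≥ 64, sorted by total cost:
- kettle+plant: cost 17, value 81
- desk lamp+plant: cost 18, value 64
- board game+plant: cost 20, value 68
- kettle+desk lamp+plant: cost 29, value 102
Minimum cost: 17 $.

17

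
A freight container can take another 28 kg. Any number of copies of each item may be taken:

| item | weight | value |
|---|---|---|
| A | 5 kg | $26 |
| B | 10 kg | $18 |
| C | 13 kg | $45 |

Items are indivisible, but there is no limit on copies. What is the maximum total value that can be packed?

Best value-per-unit is A at 26/5, and filling with it alone uses weight 5×5=25. No mix of the others beats 5×26 = 130.

$130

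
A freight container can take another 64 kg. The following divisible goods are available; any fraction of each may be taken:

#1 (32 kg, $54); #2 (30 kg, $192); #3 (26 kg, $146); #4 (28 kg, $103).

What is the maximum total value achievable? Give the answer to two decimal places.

Take in order of value per unit:
- #2 (192/30 per unit): all 30 → value 192, running total 192.00
- #3 (146/26 per unit): all 26 → value 146, running total 338.00
- #4 (103/28 per unit): 8 of 28 → value 8×103/28 = 29.4286, running total 367.43
Total 367.43.

367.43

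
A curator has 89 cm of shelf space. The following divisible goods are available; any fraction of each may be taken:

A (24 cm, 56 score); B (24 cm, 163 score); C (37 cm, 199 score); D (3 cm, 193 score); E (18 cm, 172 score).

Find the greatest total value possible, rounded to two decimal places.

743.33

Take in order of value per unit:
- D (193/3 per unit): all 3 → value 193, running total 193.00
- E (172/18 per unit): all 18 → value 172, running total 365.00
- B (163/24 per unit): all 24 → value 163, running total 528.00
- C (199/37 per unit): all 37 → value 199, running total 727.00
- A (56/24 per unit): 7 of 24 → value 7×56/24 = 16.3333, running total 743.33
Total 743.33.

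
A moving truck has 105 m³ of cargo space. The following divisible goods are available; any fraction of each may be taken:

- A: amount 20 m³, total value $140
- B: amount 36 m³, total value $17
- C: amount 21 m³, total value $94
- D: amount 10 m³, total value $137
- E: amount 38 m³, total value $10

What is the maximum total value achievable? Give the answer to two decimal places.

Take in order of value per unit:
- D (137/10 per unit): all 10 → value 137, running total 137.00
- A (140/20 per unit): all 20 → value 140, running total 277.00
- C (94/21 per unit): all 21 → value 94, running total 371.00
- B (17/36 per unit): all 36 → value 17, running total 388.00
- E (10/38 per unit): 18 of 38 → value 18×10/38 = 4.7368, running total 392.74
Total 392.74.

392.74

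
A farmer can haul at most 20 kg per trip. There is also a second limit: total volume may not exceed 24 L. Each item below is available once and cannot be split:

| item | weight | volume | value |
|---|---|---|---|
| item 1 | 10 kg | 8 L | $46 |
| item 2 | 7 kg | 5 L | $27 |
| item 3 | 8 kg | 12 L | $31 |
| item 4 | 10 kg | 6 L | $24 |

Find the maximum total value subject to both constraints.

$77

Feasible sets respecting both limits:
- item 1+item 3: weight 18, volume 20, value 77
- item 1+item 2: weight 17, volume 13, value 73
- item 1+item 4: weight 20, volume 14, value 70
Best: $77.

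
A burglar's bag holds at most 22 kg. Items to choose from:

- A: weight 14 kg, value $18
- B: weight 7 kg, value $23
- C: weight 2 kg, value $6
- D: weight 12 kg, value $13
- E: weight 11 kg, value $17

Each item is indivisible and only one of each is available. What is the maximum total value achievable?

Check high-value combinations within 22 kg:
- B+C+E: weight 7+2+11=20, value 23+6+17=46
- B+C+D: weight 7+2+12=21, value 23+6+13=42
- A+B: weight 14+7=21, value 18+23=41
- B+E: weight 7+11=18, value 23+17=40
Best: $46.

$46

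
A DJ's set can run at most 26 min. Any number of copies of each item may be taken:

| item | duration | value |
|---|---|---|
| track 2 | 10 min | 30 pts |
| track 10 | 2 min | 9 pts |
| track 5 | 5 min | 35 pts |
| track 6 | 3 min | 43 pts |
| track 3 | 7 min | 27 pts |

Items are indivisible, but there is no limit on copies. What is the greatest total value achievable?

353 pts

Best value-per-unit is track 6 at 43/3; filling with it alone gives 8×43 = 344.
Optimal mix: 1×track 10 + 8×track 6 → duration 26, value 353.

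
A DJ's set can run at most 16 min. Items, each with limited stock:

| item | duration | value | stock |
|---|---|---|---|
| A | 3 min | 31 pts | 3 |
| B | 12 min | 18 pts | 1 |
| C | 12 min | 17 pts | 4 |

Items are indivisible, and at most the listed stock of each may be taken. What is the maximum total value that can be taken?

93 pts

Best selections within duration 16 and stock limits:
- 3×A: duration 9, value 93
- 2×A: duration 6, value 62
- 1×A + 1×B: duration 15, value 49
- 1×A + 1×C: duration 15, value 48
Best: 93 pts.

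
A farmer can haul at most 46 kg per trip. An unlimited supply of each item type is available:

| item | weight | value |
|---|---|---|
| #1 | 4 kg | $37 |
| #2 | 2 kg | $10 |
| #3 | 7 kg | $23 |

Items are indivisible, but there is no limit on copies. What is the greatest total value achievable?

$417

Best value-per-unit is #1 at 37/4; filling with it alone gives 11×37 = 407.
Optimal mix: 11×#1 + 1×#2 → weight 46, value 417.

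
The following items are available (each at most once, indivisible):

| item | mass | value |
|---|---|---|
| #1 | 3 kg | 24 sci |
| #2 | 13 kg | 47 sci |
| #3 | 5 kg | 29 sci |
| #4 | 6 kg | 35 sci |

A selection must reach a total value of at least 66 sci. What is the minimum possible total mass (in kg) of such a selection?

14

Subsets with value ≥ 66, sorted by total mass:
- #1+#3+#4: mass 14, value 88
- #1+#2: mass 16, value 71
Minimum mass: 14 kg.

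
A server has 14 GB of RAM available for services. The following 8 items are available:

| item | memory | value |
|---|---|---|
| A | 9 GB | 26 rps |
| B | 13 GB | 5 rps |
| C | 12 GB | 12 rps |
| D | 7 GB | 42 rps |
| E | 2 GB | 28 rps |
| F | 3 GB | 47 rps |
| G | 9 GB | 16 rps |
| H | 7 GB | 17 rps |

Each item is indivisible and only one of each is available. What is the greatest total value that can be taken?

117 rps

Check high-value combinations within 14 GB:
- D+E+F: memory 7+2+3=12, value 42+28+47=117
- A+E+F: memory 9+2+3=14, value 26+28+47=101
- E+F+H: memory 2+3+7=12, value 28+47+17=92
- E+F+G: memory 2+3+9=14, value 28+47+16=91
- D+F: memory 7+3=10, value 42+47=89
Best: 117 rps.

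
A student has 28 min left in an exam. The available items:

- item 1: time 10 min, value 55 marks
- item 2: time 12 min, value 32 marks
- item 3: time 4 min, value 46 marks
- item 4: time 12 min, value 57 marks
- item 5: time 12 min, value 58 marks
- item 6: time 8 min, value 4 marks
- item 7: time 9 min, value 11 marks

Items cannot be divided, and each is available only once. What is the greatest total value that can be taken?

This is a 0/1 knapsack; check combinations near the capacity.
- item 3+item 4+item 5: time 4+12+12=28, value 46+57+58=161
- item 1+item 3+item 5: time 10+4+12=26, value 55+46+58=159
- item 1+item 3+item 4: time 10+4+12=26, value 55+46+57=158
Best: 161 marks.

161 marks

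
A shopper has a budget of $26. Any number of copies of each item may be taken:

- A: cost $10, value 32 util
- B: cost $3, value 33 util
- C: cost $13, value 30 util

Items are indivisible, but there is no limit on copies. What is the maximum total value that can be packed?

264 util

Best value-per-unit is B at 33/3, and filling with it alone uses cost 8×3=24. No mix of the others beats 8×33 = 264.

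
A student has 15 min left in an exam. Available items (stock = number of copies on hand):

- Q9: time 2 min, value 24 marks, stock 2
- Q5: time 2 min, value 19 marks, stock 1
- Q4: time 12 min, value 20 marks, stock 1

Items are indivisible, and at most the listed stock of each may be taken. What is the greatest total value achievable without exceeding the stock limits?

Top feasible selections:
- 2×Q9 + 1×Q5: time 6, value 67
- 2×Q9: time 4, value 48
- 1×Q9 + 1×Q4: time 14, value 44
- 1×Q9 + 1×Q5: time 4, value 43
Best: 67 marks.

67 marks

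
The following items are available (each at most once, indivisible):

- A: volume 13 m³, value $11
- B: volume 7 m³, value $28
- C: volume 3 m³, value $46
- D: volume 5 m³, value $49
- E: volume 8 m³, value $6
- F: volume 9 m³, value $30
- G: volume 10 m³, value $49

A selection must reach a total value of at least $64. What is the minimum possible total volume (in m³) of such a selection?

Subsets with value ≥ 64, sorted by total volume:
- C+D: volume 8, value 95
- B+C: volume 10, value 74
Minimum volume: 8 m³.

8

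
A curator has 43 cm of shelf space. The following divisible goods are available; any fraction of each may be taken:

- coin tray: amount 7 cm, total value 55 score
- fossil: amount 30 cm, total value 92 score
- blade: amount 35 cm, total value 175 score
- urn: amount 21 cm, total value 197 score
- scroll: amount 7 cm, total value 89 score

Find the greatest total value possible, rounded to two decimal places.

Take in order of value per unit:
- scroll (89/7 per unit): all 7 → value 89, running total 89.00
- urn (197/21 per unit): all 21 → value 197, running total 286.00
- coin tray (55/7 per unit): all 7 → value 55, running total 341.00
- blade (175/35 per unit): 8 of 35 → value 8×175/35 = 40.0000, running total 381.00
Total 381.00.

381.00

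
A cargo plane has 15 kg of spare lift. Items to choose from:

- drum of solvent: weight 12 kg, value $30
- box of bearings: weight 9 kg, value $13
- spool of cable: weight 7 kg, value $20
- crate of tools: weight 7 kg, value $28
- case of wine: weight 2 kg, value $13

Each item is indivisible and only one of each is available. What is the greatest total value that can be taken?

Check high-value combinations within 15 kg:
- spool of cable+crate of tools: weight 7+7=14, value 20+28=48
- drum of solvent+case of wine: weight 12+2=14, value 30+13=43
- crate of tools+case of wine: weight 7+2=9, value 28+13=41
- spool of cable+case of wine: weight 7+2=9, value 20+13=33
Best: $48.

$48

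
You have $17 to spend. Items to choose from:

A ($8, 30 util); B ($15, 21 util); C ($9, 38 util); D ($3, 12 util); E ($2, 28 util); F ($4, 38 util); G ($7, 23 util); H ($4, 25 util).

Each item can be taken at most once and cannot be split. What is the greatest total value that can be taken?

114 util

Check high-value combinations within $17:
- E+F+G+H: cost 2+4+7+4=17, value 28+38+23+25=114
- A+D+E+F: cost 8+3+2+4=17, value 30+12+28+38=108
- C+E+F: cost 9+2+4=15, value 38+28+38=104
- D+E+F+H: cost 3+2+4+4=13, value 12+28+38+25=103
- D+E+F+G: cost 3+2+4+7=16, value 12+28+38+23=101
Best: 114 util.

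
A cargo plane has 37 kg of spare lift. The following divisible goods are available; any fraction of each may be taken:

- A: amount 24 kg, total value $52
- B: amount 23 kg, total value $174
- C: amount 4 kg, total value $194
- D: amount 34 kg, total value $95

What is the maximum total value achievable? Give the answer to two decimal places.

395.94

Take in order of value per unit:
- C (194/4 per unit): all 4 → value 194, running total 194.00
- B (174/23 per unit): all 23 → value 174, running total 368.00
- D (95/34 per unit): 10 of 34 → value 10×95/34 = 27.9412, running total 395.94
Total 395.94.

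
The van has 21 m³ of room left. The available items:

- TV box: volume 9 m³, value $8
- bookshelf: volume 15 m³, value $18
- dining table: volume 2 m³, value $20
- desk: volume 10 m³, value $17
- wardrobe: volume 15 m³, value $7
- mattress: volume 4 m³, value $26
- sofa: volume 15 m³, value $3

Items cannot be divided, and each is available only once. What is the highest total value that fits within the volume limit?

Check high-value combinations within 21 m³:
- bookshelf+dining table+mattress: volume 15+2+4=21, value 18+20+26=64
- dining table+desk+mattress: volume 2+10+4=16, value 20+17+26=63
- TV box+dining table+mattress: volume 9+2+4=15, value 8+20+26=54
Best: $64.

$64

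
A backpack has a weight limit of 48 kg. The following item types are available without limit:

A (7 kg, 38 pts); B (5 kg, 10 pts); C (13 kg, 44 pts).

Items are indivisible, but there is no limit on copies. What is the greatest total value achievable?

Best value-per-unit is A at 38/7; filling with it alone gives 6×38 = 228.
Optimal mix: 6×A + 1×B → weight 47, value 238.

238 pts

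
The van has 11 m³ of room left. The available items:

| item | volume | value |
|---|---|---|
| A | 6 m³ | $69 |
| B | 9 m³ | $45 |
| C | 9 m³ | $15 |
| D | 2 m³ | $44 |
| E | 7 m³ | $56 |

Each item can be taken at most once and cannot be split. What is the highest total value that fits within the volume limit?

$113

Check high-value combinations within 11 m³:
- A+D: volume 6+2=8, value 69+44=113
- D+E: volume 2+7=9, value 44+56=100
- B+D: volume 9+2=11, value 45+44=89
- A: volume 6, value 69
- C+D: volume 9+2=11, value 15+44=59
Best: $113.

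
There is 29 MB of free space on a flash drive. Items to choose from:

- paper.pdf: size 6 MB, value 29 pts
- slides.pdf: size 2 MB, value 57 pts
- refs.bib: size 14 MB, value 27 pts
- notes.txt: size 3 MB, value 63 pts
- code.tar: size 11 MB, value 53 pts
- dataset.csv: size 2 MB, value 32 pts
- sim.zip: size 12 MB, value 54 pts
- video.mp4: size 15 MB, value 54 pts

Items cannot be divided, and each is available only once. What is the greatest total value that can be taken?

235 pts

This is a 0/1 knapsack; check combinations near the capacity.
- paper.pdf+slides.pdf+notes.txt+dataset.csv+sim.zip: size 6+2+3+2+12=25, value 29+57+63+32+54=235
- paper.pdf+slides.pdf+notes.txt+dataset.csv+video.mp4: size 6+2+3+2+15=28, value 29+57+63+32+54=235
- paper.pdf+slides.pdf+notes.txt+code.tar+dataset.csv: size 6+2+3+11+2=24, value 29+57+63+53+32=234
Best: 235 pts.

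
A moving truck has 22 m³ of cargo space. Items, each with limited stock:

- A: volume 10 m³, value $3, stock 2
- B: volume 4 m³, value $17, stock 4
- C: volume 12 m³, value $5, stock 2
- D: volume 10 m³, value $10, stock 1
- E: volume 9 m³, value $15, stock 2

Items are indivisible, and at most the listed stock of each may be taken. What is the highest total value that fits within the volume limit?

Top feasible selections:
- 4×B: volume 16, value 68
- 3×B + 1×E: volume 21, value 66
Best: $68.

$68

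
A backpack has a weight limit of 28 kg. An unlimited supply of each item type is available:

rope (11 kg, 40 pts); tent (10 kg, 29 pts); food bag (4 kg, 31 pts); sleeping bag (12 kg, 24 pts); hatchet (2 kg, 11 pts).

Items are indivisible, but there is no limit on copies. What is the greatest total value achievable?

Best value-per-unit is food bag at 31/4, and filling with it alone uses weight 7×4=28. No mix of the others beats 7×31 = 217.

217 pts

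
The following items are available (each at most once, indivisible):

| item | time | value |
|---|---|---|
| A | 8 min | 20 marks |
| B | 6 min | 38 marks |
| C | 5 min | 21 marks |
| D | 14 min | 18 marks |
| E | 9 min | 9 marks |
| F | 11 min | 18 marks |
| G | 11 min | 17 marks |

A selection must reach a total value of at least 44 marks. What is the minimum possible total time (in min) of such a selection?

11

Subsets with value ≥ 44, sorted by total time:
- B+C: time 11, value 59
- A+B: time 14, value 58
Minimum time: 11 min.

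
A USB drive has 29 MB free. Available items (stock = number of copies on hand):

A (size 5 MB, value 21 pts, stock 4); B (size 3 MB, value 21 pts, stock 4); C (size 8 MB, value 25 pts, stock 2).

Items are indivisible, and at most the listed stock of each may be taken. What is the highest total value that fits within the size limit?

147 pts

Best selections within size 29 and stock limits:
- 3×A + 4×B: size 27, value 147
- 4×A + 3×B: size 29, value 147
Best: 147 pts.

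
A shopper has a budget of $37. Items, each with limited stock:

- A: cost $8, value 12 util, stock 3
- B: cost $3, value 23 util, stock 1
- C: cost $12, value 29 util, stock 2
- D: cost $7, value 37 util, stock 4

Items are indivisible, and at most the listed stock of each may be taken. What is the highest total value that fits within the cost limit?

171 util

Top feasible selections:
- 1×B + 4×D: cost 31, value 171
- 1×B + 1×C + 3×D: cost 36, value 163
Best: 171 util.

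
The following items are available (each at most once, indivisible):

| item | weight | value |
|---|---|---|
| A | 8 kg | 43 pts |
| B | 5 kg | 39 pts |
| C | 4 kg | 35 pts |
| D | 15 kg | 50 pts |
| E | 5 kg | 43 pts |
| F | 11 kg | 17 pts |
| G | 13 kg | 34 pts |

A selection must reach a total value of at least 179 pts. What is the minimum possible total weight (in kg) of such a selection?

35

Subsets with value ≥ 179, sorted by total weight:
- A+B+C+E+G: weight 35, value 194
- A+B+C+D+E: weight 37, value 210
- B+C+D+E+F: weight 40, value 184
- B+C+D+E+G: weight 42, value 201
Minimum weight: 35 kg.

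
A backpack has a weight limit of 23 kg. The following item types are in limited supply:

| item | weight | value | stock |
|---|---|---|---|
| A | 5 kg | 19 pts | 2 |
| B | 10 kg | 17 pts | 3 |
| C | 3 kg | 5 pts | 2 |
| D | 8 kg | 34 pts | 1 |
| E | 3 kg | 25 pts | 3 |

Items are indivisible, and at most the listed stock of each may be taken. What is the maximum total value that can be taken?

128 pts

Top feasible selections:
- 1×A + 1×D + 3×E: weight 22, value 128
- 2×C + 1×D + 3×E: weight 23, value 119
- 2×A + 1×C + 3×E: weight 22, value 118
Best: 128 pts.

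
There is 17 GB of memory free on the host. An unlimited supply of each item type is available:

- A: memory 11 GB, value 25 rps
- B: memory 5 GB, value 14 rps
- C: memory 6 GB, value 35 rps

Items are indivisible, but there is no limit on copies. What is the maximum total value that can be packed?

Best value-per-unit is C at 35/6; filling with it alone gives 2×35 = 70.
Optimal mix: 1×B + 2×C → memory 17, value 84.

84 rps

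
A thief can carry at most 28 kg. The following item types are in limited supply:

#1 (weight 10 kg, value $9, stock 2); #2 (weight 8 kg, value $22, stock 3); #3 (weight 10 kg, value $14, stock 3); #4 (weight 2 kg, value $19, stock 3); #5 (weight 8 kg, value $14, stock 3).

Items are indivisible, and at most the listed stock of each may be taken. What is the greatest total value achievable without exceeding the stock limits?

$104

Best selections within weight 28 and stock limits:
- 3×#2 + 2×#4: weight 28, value 104
- 2×#2 + 3×#4: weight 22, value 101
- 2×#2 + 2×#4 + 1×#5: weight 28, value 96
- 1×#2 + 3×#4 + 1×#5: weight 22, value 93
Best: $104.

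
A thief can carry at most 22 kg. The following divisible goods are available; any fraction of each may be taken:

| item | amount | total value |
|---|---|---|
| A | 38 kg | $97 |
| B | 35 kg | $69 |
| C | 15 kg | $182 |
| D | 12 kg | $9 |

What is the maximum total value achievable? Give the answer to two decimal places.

Take in order of value per unit:
- C (182/15 per unit): all 15 → value 182, running total 182.00
- A (97/38 per unit): 7 of 38 → value 7×97/38 = 17.8684, running total 199.87
Total 199.87.

199.87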